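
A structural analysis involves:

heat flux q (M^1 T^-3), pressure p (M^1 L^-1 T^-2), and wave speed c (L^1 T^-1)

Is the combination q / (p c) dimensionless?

yes

Sum the exponent of each base dimension across the product:
  M: [q]_M − [p]_M − [c]_M = (1) − (1) − (0) = 0
  L: [q]_L − [p]_L − [c]_L = (0) − (-1) − (1) = 0
  T: [q]_T − [p]_T − [c]_T = (-3) − (-2) − (-1) = 0
All base exponents vanish — dimensionless.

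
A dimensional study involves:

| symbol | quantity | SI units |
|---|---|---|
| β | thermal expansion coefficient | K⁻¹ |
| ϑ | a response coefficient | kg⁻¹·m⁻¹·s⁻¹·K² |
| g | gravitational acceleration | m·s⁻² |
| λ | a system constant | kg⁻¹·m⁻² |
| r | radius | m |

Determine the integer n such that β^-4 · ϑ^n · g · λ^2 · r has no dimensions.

Balance the M exponent: (-1)·n from ϑ, plus −4·(0) + (0) + 2·(-1) + (0) = -2 from the rest, must sum to zero.
−n − 2 = 0, so n = -2.

-2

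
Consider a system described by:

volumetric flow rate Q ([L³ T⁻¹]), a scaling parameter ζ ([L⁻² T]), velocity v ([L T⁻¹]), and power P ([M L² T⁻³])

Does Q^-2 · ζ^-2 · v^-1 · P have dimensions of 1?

Sum the exponent of each base dimension across the product:
  M: −2·[Q]_M − 2·[ζ]_M − [v]_M + [P]_M = −2·(0) − 2·(0) − (0) + (1) = 1
  L: −2·[Q]_L − 2·[ζ]_L − [v]_L + [P]_L = −2·(3) − 2·(-2) − (1) + (2) = -1
  T: −2·[Q]_T − 2·[ζ]_T − [v]_T + [P]_T = −2·(-1) − 2·(1) − (-1) + (-3) = -2
Net dimensions [M L⁻¹ T⁻²] ≠ [1] — not dimensionless.

no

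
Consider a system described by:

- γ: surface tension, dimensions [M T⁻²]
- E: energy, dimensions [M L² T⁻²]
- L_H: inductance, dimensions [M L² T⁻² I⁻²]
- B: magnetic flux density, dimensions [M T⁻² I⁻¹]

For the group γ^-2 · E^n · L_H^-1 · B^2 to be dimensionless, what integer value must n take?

1

Balance the M exponent: (1)·n from E, plus −2·(1) − (1) + 2·(1) = -1 from the rest, must sum to zero.
n − 1 = 0, so n = 1.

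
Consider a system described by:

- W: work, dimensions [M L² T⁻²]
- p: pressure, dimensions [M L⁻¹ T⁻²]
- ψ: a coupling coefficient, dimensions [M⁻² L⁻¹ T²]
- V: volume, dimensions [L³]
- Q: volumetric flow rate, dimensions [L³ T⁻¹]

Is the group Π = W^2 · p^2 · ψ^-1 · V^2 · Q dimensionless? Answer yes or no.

Sum the exponent of each base dimension across the product:
  M: 2·[W]_M + 2·[p]_M − [ψ]_M + 2·[V]_M + [Q]_M = 2·(1) + 2·(1) − (-2) + 2·(0) + (0) = 6
  L: 2·[W]_L + 2·[p]_L − [ψ]_L + 2·[V]_L + [Q]_L = 2·(2) + 2·(-1) − (-1) + 2·(3) + (3) = 12
  T: 2·[W]_T + 2·[p]_T − [ψ]_T + 2·[V]_T + [Q]_T = 2·(-2) + 2·(-2) − (2) + 2·(0) + (-1) = -11
Net dimensions [M⁶ L¹² T⁻¹¹] ≠ [1] — not dimensionless.

no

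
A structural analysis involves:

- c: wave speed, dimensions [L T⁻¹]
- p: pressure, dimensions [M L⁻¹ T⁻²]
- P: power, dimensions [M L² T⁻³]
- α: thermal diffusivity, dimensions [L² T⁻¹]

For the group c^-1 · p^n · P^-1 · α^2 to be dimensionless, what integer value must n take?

1

Balance the M exponent: (1)·n from p, plus −(0) − (1) + 2·(0) = -1 from the rest, must sum to zero.
n − 1 = 0, so n = 1.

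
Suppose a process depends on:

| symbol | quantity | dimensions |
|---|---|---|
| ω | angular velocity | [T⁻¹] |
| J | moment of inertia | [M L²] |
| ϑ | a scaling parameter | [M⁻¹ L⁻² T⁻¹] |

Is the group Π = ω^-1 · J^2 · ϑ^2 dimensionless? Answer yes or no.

Sum the exponent of each base dimension across the product:
  M: −[ω]_M + 2·[J]_M + 2·[ϑ]_M = −(0) + 2·(1) + 2·(-1) = 0
  L: −[ω]_L + 2·[J]_L + 2·[ϑ]_L = −(0) + 2·(2) + 2·(-2) = 0
  T: −[ω]_T + 2·[J]_T + 2·[ϑ]_T = −(-1) + 2·(0) + 2·(-1) = -1
Net dimensions [T⁻¹] ≠ [1] — not dimensionless.

no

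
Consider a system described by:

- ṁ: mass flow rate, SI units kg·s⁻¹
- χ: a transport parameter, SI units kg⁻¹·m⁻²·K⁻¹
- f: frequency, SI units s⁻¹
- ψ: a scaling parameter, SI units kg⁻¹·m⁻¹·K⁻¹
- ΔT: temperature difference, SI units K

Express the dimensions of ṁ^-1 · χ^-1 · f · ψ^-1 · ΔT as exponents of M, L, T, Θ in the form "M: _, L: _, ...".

M: 1, L: 3, T: 0, Θ: 3

Collect each base-dimension exponent across the product:
  M: −(1) − (-1) + (0) − (-1) + (0) = 1
  L: −(0) − (-2) + (0) − (-1) + (0) = 3
  T: −(-1) − (0) + (-1) − (0) + (0) = 0
  Θ: −(0) − (-1) + (0) − (-1) + (1) = 3
So the dimensions are [M L³ Θ³].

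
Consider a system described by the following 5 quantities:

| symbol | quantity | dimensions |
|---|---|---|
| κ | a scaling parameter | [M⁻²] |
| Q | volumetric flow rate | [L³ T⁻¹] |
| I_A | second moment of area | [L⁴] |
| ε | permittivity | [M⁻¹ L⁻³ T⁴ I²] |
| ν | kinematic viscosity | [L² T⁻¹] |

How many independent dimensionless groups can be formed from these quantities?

There are 5 variables and 4 base dimensions (M, L, T, I).
The dimension matrix has rank 4.
Independent dimensionless groups: 5 − 4 = 1.

1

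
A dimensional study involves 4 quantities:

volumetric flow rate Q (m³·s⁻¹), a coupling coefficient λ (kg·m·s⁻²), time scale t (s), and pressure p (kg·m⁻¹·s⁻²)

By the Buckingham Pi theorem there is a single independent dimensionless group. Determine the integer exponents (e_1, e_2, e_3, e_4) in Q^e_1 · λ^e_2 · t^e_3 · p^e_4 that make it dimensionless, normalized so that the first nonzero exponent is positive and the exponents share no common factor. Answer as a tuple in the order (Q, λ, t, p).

M: e_1·(0) + e_2·(1) + e_3·(0) + e_4·(1) = 0
L: e_1·(3) + e_2·(1) + e_3·(0) + e_4·(-1) = 0
T: e_1·(-1) + e_2·(-2) + e_3·(1) + e_4·(-2) = 0
Solving this homogeneous linear system for the smallest-integer solution (first nonzero entry positive) gives (2, -3, 2, 3).

(2, -3, 2, 3)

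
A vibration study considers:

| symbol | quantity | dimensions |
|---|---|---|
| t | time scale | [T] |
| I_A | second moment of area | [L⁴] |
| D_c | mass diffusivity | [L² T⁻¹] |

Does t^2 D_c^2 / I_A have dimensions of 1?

Sum the exponent of each base dimension across the product:
  M: 2·[t]_M − [I_A]_M + 2·[D_c]_M = 2·(0) − (0) + 2·(0) = 0
  L: 2·[t]_L − [I_A]_L + 2·[D_c]_L = 2·(0) − (4) + 2·(2) = 0
  T: 2·[t]_T − [I_A]_T + 2·[D_c]_T = 2·(1) − (0) + 2·(-1) = 0
All base exponents vanish — dimensionless.

yes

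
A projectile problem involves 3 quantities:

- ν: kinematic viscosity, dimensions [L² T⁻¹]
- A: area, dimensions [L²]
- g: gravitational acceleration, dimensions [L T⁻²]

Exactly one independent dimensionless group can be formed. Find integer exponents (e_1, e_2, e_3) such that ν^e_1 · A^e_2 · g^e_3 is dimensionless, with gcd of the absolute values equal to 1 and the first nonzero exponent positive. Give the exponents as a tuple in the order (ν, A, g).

(4, -3, -2)

L: e_1·(2) + e_2·(2) + e_3·(1) = 0
T: e_1·(-1) + e_2·(0) + e_3·(-2) = 0
Solving this homogeneous linear system for the smallest-integer solution (first nonzero entry positive) gives (4, -3, -2).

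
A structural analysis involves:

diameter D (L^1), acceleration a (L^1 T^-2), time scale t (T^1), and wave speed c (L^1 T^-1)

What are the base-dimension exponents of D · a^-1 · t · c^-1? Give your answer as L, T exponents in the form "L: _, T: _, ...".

L: -1, T: 4

Collect each base-dimension exponent across the product:
  L: (1) − (1) + (0) − (1) = -1
  T: (0) − (-2) + (1) − (-1) = 4
So the dimensions are [L⁻¹ T⁴].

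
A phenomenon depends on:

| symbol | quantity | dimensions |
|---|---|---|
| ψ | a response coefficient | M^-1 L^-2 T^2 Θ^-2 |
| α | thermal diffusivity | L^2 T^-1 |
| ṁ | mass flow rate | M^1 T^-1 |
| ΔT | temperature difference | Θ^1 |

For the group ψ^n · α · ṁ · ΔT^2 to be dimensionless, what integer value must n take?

Balance the M exponent: (-1)·n from ψ, plus (0) + (1) + 2·(0) = 1 from the rest, must sum to zero.
−n + 1 = 0, so n = 1.

1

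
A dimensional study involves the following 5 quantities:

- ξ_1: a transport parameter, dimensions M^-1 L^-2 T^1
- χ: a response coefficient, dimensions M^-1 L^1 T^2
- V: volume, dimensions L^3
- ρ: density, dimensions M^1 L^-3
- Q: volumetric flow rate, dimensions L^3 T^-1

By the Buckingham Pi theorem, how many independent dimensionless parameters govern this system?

There are 5 variables and 3 base dimensions (M, L, T).
The dimension matrix has rank 3.
Independent dimensionless groups: 5 − 3 = 2.

2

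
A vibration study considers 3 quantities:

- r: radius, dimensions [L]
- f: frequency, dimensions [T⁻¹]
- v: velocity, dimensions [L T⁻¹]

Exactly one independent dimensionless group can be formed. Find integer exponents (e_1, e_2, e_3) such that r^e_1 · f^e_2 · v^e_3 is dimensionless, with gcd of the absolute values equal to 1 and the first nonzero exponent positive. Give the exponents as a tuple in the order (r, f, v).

(1, 1, -1)

L: e_1·(1) + e_2·(0) + e_3·(1) = 0
T: e_1·(0) + e_2·(-1) + e_3·(-1) = 0
Solving this homogeneous linear system for the smallest-integer solution (first nonzero entry positive) gives (1, 1, -1).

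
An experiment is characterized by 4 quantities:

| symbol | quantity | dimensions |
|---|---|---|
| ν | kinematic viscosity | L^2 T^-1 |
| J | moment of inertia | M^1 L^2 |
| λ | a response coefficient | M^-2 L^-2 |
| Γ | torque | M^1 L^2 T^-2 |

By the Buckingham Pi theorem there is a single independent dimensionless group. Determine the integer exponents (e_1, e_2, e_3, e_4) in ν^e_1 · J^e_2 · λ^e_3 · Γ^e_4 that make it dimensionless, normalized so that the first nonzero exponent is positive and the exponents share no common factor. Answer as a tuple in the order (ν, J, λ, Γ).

M: e_1·(0) + e_2·(1) + e_3·(-2) + e_4·(1) = 0
L: e_1·(2) + e_2·(2) + e_3·(-2) + e_4·(2) = 0
T: e_1·(-1) + e_2·(0) + e_3·(0) + e_4·(-2) = 0
Solving this homogeneous linear system for the smallest-integer solution (first nonzero entry positive) gives (2, -3, -2, -1).

(2, -3, -2, -1)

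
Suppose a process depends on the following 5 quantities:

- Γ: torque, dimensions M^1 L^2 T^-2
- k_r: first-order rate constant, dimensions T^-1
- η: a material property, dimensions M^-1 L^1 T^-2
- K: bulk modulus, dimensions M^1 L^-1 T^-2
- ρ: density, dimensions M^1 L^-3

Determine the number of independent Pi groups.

2

There are 5 variables and 3 base dimensions (M, L, T).
The dimension matrix has rank 3.
Independent dimensionless groups: 5 − 3 = 2.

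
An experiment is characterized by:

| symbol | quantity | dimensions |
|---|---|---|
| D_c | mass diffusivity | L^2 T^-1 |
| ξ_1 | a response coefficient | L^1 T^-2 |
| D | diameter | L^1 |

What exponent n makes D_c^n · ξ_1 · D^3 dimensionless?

Balance the L exponent: (2)·n from D_c, plus (1) + 3·(1) = 4 from the rest, must sum to zero.
2n + 4 = 0, so n = -2.

-2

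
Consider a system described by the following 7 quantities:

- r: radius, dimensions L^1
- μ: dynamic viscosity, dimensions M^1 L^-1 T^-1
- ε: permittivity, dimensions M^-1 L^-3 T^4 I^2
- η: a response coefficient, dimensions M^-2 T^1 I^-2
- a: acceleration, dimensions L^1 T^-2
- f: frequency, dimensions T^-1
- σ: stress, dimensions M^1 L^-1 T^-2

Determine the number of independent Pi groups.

3

There are 7 variables and 4 base dimensions (M, L, T, I).
The dimension matrix has rank 4.
Independent dimensionless groups: 7 − 4 = 3.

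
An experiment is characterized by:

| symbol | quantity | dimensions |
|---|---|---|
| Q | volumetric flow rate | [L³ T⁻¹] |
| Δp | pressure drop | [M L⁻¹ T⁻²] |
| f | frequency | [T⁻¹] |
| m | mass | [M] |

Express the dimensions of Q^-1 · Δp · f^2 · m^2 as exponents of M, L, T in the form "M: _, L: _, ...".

Collect each base-dimension exponent across the product:
  M: −(0) + (1) + 2·(0) + 2·(1) = 3
  L: −(3) + (-1) + 2·(0) + 2·(0) = -4
  T: −(-1) + (-2) + 2·(-1) + 2·(0) = -3
So the dimensions are [M³ L⁻⁴ T⁻³].

M: 3, L: -4, T: -3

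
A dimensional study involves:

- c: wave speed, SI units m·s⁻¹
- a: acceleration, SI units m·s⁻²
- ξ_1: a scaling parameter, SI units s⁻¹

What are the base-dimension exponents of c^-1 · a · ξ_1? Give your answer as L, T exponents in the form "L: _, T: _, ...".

L: 0, T: -2

Collect each base-dimension exponent across the product:
  L: −(1) + (1) + (0) = 0
  T: −(-1) + (-2) + (-1) = -2
So the dimensions are [T⁻²].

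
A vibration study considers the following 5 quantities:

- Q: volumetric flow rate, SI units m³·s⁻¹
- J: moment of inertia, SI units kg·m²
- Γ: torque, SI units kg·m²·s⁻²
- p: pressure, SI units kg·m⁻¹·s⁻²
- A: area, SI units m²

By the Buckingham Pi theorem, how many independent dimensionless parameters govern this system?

2

There are 5 variables and 3 base dimensions (M, L, T).
The dimension matrix has rank 3.
Independent dimensionless groups: 5 − 3 = 2.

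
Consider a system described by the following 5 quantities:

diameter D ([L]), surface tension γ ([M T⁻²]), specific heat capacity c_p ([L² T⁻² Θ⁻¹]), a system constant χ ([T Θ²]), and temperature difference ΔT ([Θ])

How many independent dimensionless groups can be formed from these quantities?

There are 5 variables and 4 base dimensions (M, L, T, Θ).
The dimension matrix has rank 4.
Independent dimensionless groups: 5 − 4 = 1.

1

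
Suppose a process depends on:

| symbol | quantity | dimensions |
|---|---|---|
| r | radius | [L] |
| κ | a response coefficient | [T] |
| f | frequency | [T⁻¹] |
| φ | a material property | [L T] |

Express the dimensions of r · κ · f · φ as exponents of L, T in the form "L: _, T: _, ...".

Collect each base-dimension exponent across the product:
  L: (1) + (0) + (0) + (1) = 2
  T: (0) + (1) + (-1) + (1) = 1
So the dimensions are [L² T].

L: 2, T: 1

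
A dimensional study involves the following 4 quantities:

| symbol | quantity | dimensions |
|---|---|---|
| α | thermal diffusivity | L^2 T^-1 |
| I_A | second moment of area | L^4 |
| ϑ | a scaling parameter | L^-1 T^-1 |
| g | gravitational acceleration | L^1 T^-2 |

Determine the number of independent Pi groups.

2

There are 4 variables and 2 base dimensions (L, T).
The dimension matrix has rank 2.
Independent dimensionless groups: 4 − 2 = 2.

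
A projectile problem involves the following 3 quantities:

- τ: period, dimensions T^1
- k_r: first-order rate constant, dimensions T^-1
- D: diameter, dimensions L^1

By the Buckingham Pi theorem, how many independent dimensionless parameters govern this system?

There are 3 variables and 2 base dimensions (L, T).
The dimension matrix has rank 2.
Independent dimensionless groups: 3 − 2 = 1.

1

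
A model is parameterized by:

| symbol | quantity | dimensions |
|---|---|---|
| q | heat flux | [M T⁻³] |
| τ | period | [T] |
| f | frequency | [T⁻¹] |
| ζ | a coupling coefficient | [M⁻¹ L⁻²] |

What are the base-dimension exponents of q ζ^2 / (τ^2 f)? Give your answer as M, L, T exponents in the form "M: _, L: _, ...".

M: -1, L: -4, T: -4

Collect each base-dimension exponent across the product:
  M: (1) − 2·(0) − (0) + 2·(-1) = -1
  L: (0) − 2·(0) − (0) + 2·(-2) = -4
  T: (-3) − 2·(1) − (-1) + 2·(0) = -4
So the dimensions are [M⁻¹ L⁻⁴ T⁻⁴].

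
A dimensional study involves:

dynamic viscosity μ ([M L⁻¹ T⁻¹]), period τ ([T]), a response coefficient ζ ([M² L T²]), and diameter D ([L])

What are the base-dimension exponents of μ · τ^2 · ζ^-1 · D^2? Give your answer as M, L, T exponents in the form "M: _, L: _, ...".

Collect each base-dimension exponent across the product:
  M: (1) + 2·(0) − (2) + 2·(0) = -1
  L: (-1) + 2·(0) − (1) + 2·(1) = 0
  T: (-1) + 2·(1) − (2) + 2·(0) = -1
So the dimensions are [M⁻¹ T⁻¹].

M: -1, L: 0, T: -1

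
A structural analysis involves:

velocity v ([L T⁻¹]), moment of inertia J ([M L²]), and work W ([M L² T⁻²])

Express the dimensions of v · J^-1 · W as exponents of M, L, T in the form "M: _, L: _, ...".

Collect each base-dimension exponent across the product:
  M: (0) − (1) + (1) = 0
  L: (1) − (2) + (2) = 1
  T: (-1) − (0) + (-2) = -3
So the dimensions are [L T⁻³].

M: 0, L: 1, T: -3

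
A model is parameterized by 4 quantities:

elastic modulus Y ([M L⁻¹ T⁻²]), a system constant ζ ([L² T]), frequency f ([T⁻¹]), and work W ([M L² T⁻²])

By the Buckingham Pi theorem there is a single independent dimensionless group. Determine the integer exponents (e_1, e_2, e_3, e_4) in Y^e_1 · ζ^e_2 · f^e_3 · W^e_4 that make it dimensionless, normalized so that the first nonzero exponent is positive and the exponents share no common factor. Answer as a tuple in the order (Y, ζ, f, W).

(2, 3, 3, -2)

M: e_1·(1) + e_2·(0) + e_3·(0) + e_4·(1) = 0
L: e_1·(-1) + e_2·(2) + e_3·(0) + e_4·(2) = 0
T: e_1·(-2) + e_2·(1) + e_3·(-1) + e_4·(-2) = 0
Solving this homogeneous linear system for the smallest-integer solution (first nonzero entry positive) gives (2, 3, 3, -2).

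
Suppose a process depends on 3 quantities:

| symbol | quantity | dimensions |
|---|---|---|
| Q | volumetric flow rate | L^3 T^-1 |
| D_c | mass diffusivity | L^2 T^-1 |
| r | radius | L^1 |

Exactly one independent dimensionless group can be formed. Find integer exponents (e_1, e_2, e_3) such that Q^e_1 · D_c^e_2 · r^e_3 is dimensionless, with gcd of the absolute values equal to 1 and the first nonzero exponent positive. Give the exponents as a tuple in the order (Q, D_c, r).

(1, -1, -1)

L: e_1·(3) + e_2·(2) + e_3·(1) = 0
T: e_1·(-1) + e_2·(-1) + e_3·(0) = 0
Solving this homogeneous linear system for the smallest-integer solution (first nonzero entry positive) gives (1, -1, -1).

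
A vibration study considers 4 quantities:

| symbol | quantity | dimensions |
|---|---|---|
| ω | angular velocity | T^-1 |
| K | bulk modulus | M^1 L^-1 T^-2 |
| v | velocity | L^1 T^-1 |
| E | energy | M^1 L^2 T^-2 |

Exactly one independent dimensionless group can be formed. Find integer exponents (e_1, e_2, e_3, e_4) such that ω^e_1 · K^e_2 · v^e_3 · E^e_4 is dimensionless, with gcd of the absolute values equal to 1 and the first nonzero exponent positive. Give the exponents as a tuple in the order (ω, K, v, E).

M: e_1·(0) + e_2·(1) + e_3·(0) + e_4·(1) = 0
L: e_1·(0) + e_2·(-1) + e_3·(1) + e_4·(2) = 0
T: e_1·(-1) + e_2·(-2) + e_3·(-1) + e_4·(-2) = 0
Solving this homogeneous linear system for the smallest-integer solution (first nonzero entry positive) gives (3, -1, -3, 1).

(3, -1, -3, 1)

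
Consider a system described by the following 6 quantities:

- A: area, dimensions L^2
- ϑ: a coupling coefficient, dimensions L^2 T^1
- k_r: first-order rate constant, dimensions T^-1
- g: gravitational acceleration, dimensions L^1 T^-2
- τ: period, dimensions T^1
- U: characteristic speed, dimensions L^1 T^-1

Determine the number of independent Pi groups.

There are 6 variables and 2 base dimensions (L, T).
The dimension matrix has rank 2.
Independent dimensionless groups: 6 − 2 = 4.

4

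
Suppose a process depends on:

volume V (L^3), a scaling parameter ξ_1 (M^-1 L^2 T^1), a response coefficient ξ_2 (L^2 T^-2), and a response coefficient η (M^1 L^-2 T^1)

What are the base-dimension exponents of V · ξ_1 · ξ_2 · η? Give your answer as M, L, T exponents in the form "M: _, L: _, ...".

M: 0, L: 5, T: 0

Collect each base-dimension exponent across the product:
  M: (0) + (-1) + (0) + (1) = 0
  L: (3) + (2) + (2) + (-2) = 5
  T: (0) + (1) + (-2) + (1) = 0
So the dimensions are [L⁵].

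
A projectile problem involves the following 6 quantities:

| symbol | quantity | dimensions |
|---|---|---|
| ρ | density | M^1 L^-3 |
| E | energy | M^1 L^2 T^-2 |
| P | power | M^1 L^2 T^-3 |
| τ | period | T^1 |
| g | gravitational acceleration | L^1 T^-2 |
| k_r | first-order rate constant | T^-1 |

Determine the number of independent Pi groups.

There are 6 variables and 3 base dimensions (M, L, T).
The dimension matrix has rank 3.
Independent dimensionless groups: 6 − 3 = 3.

3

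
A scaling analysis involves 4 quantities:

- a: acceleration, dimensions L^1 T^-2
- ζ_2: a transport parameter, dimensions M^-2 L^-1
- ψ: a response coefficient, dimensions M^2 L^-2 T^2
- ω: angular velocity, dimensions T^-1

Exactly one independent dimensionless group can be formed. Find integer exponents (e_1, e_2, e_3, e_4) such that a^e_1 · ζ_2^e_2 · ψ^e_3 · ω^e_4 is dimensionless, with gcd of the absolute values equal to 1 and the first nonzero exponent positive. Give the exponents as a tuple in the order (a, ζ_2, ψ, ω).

(3, 1, 1, -4)

M: e_1·(0) + e_2·(-2) + e_3·(2) + e_4·(0) = 0
L: e_1·(1) + e_2·(-1) + e_3·(-2) + e_4·(0) = 0
T: e_1·(-2) + e_2·(0) + e_3·(2) + e_4·(-1) = 0
Solving this homogeneous linear system for the smallest-integer solution (first nonzero entry positive) gives (3, 1, 1, -4).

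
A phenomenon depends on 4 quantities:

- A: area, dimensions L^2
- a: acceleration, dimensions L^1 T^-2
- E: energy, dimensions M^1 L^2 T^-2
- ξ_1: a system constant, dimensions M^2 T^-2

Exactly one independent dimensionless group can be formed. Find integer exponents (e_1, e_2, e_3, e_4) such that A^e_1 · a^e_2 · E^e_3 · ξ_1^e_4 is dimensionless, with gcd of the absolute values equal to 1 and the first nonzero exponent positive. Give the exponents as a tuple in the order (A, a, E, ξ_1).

M: e_1·(0) + e_2·(0) + e_3·(1) + e_4·(2) = 0
L: e_1·(2) + e_2·(1) + e_3·(2) + e_4·(0) = 0
T: e_1·(0) + e_2·(-2) + e_3·(-2) + e_4·(-2) = 0
Solving this homogeneous linear system for the smallest-integer solution (first nonzero entry positive) gives (3, 2, -4, 2).

(3, 2, -4, 2)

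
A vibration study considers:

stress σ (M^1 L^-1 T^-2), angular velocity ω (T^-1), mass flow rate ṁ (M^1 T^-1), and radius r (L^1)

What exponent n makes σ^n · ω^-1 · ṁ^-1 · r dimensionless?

Balance the M exponent: (1)·n from σ, plus −(0) − (1) + (0) = -1 from the rest, must sum to zero.
n − 1 = 0, so n = 1.

1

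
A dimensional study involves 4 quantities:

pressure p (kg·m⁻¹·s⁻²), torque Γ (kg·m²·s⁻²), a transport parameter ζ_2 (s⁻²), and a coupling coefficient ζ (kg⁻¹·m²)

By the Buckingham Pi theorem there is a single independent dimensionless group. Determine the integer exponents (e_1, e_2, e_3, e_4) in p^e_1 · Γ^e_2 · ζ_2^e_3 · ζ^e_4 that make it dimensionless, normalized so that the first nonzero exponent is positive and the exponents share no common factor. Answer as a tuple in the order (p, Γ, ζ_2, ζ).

(4, -1, -3, 3)

M: e_1·(1) + e_2·(1) + e_3·(0) + e_4·(-1) = 0
L: e_1·(-1) + e_2·(2) + e_3·(0) + e_4·(2) = 0
T: e_1·(-2) + e_2·(-2) + e_3·(-2) + e_4·(0) = 0
Solving this homogeneous linear system for the smallest-integer solution (first nonzero entry positive) gives (4, -1, -3, 3).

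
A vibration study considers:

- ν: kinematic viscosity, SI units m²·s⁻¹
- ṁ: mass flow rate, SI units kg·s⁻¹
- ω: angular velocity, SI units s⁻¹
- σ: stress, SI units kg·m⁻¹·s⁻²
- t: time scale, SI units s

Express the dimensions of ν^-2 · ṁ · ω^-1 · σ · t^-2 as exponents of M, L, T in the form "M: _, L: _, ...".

M: 2, L: -5, T: -2

Collect each base-dimension exponent across the product:
  M: −2·(0) + (1) − (0) + (1) − 2·(0) = 2
  L: −2·(2) + (0) − (0) + (-1) − 2·(0) = -5
  T: −2·(-1) + (-1) − (-1) + (-2) − 2·(1) = -2
So the dimensions are [M² L⁻⁵ T⁻²].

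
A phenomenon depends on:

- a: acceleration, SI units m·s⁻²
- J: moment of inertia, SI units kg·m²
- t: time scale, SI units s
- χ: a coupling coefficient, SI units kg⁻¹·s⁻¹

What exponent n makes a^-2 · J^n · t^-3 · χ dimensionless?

1

Balance the M exponent: (1)·n from J, plus −2·(0) − 3·(0) + (-1) = -1 from the rest, must sum to zero.
n − 1 = 0, so n = 1.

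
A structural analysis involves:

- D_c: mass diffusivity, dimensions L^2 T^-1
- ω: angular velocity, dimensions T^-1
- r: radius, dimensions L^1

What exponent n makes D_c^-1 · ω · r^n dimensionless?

2

Balance the L exponent: (1)·n from r, plus −(2) + (0) = -2 from the rest, must sum to zero.
n − 2 = 0, so n = 2.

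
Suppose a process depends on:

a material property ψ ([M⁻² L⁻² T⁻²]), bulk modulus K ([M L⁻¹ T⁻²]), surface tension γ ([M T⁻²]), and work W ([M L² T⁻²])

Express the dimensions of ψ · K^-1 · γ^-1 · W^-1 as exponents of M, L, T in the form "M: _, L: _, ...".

M: -5, L: -3, T: 4

Collect each base-dimension exponent across the product:
  M: (-2) − (1) − (1) − (1) = -5
  L: (-2) − (-1) − (0) − (2) = -3
  T: (-2) − (-2) − (-2) − (-2) = 4
So the dimensions are [M⁻⁵ L⁻³ T⁴].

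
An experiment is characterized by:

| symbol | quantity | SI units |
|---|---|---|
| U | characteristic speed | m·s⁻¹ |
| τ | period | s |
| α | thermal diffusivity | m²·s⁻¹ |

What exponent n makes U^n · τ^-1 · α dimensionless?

-2

Balance the L exponent: (1)·n from U, plus −(0) + (2) = 2 from the rest, must sum to zero.
n + 2 = 0, so n = -2.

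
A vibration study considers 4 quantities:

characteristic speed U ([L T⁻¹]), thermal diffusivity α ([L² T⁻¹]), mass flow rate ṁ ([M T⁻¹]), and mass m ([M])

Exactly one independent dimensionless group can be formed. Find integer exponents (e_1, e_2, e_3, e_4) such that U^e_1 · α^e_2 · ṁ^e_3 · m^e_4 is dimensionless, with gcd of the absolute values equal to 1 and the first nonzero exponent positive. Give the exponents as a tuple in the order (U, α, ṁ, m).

(2, -1, -1, 1)

M: e_1·(0) + e_2·(0) + e_3·(1) + e_4·(1) = 0
L: e_1·(1) + e_2·(2) + e_3·(0) + e_4·(0) = 0
T: e_1·(-1) + e_2·(-1) + e_3·(-1) + e_4·(0) = 0
Solving this homogeneous linear system for the smallest-integer solution (first nonzero entry positive) gives (2, -1, -1, 1).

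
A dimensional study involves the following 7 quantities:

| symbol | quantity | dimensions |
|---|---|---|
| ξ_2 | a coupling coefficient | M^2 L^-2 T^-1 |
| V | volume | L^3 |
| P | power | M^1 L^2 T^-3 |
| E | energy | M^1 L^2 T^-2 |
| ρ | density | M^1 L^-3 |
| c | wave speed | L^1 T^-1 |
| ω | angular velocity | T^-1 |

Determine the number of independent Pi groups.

4

There are 7 variables and 3 base dimensions (M, L, T).
The dimension matrix has rank 3.
Independent dimensionless groups: 7 − 3 = 4.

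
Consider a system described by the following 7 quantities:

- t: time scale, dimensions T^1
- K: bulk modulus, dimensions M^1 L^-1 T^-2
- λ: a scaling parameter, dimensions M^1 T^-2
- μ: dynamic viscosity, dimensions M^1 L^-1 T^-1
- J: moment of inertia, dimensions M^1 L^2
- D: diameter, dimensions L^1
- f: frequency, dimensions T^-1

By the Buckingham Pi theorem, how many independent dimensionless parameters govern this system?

4

There are 7 variables and 3 base dimensions (M, L, T).
The dimension matrix has rank 3.
Independent dimensionless groups: 7 − 3 = 4.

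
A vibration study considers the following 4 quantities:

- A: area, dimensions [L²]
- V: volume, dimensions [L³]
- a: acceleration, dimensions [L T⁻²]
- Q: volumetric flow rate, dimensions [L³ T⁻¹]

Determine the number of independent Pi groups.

There are 4 variables and 2 base dimensions (L, T).
The dimension matrix has rank 2.
Independent dimensionless groups: 4 − 2 = 2.

2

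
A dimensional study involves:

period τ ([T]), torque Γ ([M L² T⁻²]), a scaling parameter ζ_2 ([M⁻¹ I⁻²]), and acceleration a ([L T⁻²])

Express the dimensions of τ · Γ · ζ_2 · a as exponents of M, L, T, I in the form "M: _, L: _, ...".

Collect each base-dimension exponent across the product:
  M: (0) + (1) + (-1) + (0) = 0
  L: (0) + (2) + (0) + (1) = 3
  T: (1) + (-2) + (0) + (-2) = -3
  I: (0) + (0) + (-2) + (0) = -2
So the dimensions are [L³ T⁻³ I⁻²].

M: 0, L: 3, T: -3, I: -2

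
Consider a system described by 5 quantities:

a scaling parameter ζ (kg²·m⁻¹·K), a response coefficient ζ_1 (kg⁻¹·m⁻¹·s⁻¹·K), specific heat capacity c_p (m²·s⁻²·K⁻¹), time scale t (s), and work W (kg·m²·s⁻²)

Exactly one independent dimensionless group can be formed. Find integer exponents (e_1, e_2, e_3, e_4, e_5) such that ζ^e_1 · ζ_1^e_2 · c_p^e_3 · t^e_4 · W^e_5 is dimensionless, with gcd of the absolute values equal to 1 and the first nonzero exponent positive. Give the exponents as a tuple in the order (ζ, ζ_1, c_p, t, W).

(1, 1, 2, 3, -1)

M: e_1·(2) + e_2·(-1) + e_3·(0) + e_4·(0) + e_5·(1) = 0
L: e_1·(-1) + e_2·(-1) + e_3·(2) + e_4·(0) + e_5·(2) = 0
T: e_1·(0) + e_2·(-1) + e_3·(-2) + e_4·(1) + e_5·(-2) = 0
Θ: e_1·(1) + e_2·(1) + e_3·(-1) + e_4·(0) + e_5·(0) = 0
Solving this homogeneous linear system for the smallest-integer solution (first nonzero entry positive) gives (1, 1, 2, 3, -1).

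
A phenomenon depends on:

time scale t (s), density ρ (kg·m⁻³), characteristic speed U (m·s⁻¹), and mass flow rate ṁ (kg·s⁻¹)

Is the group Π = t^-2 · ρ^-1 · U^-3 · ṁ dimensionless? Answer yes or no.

Sum the exponent of each base dimension across the product:
  M: −2·[t]_M − [ρ]_M − 3·[U]_M + [ṁ]_M = −2·(0) − (1) − 3·(0) + (1) = 0
  L: −2·[t]_L − [ρ]_L − 3·[U]_L + [ṁ]_L = −2·(0) − (-3) − 3·(1) + (0) = 0
  T: −2·[t]_T − [ρ]_T − 3·[U]_T + [ṁ]_T = −2·(1) − (0) − 3·(-1) + (-1) = 0
  Θ: −2·[t]_Θ − [ρ]_Θ − 3·[U]_Θ + [ṁ]_Θ = −2·(0) − (0) − 3·(0) + (0) = 0
All base exponents vanish — dimensionless.

yes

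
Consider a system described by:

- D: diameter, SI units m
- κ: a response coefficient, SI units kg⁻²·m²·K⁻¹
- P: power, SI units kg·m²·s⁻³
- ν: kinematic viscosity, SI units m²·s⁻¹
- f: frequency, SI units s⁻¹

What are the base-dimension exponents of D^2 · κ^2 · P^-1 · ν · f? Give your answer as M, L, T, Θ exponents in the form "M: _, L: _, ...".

Collect each base-dimension exponent across the product:
  M: 2·(0) + 2·(-2) − (1) + (0) + (0) = -5
  L: 2·(1) + 2·(2) − (2) + (2) + (0) = 6
  T: 2·(0) + 2·(0) − (-3) + (-1) + (-1) = 1
  Θ: 2·(0) + 2·(-1) − (0) + (0) + (0) = -2
So the dimensions are [M⁻⁵ L⁶ T Θ⁻²].

M: -5, L: 6, T: 1, Θ: -2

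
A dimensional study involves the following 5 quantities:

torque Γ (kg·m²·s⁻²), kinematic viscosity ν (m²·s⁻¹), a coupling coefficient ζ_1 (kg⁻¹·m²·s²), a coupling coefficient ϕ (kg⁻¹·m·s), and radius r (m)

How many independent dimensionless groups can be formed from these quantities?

There are 5 variables and 3 base dimensions (M, L, T).
The dimension matrix has rank 3.
Independent dimensionless groups: 5 − 3 = 2.

2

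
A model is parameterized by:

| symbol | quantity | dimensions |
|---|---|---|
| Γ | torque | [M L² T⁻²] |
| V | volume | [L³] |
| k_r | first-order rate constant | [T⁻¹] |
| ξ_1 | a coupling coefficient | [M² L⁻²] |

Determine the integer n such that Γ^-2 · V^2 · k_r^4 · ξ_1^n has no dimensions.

Balance the M exponent: (2)·n from ξ_1, plus −2·(1) + 2·(0) + 4·(0) = -2 from the rest, must sum to zero.
2n − 2 = 0, so n = 1.

1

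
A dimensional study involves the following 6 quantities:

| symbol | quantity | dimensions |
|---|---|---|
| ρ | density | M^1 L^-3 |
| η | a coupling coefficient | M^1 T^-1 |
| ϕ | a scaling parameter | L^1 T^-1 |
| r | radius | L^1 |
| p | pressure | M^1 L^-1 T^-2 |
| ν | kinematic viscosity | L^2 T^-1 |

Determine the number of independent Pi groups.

3

There are 6 variables and 3 base dimensions (M, L, T).
The dimension matrix has rank 3.
Independent dimensionless groups: 6 − 3 = 3.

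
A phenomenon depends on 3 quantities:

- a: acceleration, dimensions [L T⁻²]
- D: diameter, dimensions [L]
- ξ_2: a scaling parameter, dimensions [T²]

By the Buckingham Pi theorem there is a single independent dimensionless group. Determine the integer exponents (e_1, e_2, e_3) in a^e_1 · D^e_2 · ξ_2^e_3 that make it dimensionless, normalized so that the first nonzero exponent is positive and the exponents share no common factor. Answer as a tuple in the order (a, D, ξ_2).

(1, -1, 1)

L: e_1·(1) + e_2·(1) + e_3·(0) = 0
T: e_1·(-2) + e_2·(0) + e_3·(2) = 0
Solving this homogeneous linear system for the smallest-integer solution (first nonzero entry positive) gives (1, -1, 1).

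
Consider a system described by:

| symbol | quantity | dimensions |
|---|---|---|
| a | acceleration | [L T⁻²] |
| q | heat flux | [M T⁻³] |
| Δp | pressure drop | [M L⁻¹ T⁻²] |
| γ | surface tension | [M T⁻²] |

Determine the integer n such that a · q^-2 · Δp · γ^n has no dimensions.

1

Balance the M exponent: (1)·n from γ, plus (0) − 2·(1) + (1) = -1 from the rest, must sum to zero.
n − 1 = 0, so n = 1.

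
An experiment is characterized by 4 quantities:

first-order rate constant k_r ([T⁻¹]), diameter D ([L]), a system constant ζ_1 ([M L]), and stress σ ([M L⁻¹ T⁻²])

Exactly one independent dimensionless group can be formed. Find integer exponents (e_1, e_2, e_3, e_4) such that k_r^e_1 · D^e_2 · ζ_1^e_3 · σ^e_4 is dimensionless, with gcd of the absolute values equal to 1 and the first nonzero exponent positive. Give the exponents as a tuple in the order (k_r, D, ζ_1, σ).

M: e_1·(0) + e_2·(0) + e_3·(1) + e_4·(1) = 0
L: e_1·(0) + e_2·(1) + e_3·(1) + e_4·(-1) = 0
T: e_1·(-1) + e_2·(0) + e_3·(0) + e_4·(-2) = 0
Solving this homogeneous linear system for the smallest-integer solution (first nonzero entry positive) gives (2, -2, 1, -1).

(2, -2, 1, -1)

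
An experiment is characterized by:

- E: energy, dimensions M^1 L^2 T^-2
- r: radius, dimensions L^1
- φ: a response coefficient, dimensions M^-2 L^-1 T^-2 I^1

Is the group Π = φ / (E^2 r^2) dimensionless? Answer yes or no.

Sum the exponent of each base dimension across the product:
  M: −2·[E]_M − 2·[r]_M + [φ]_M = −2·(1) − 2·(0) + (-2) = -4
  L: −2·[E]_L − 2·[r]_L + [φ]_L = −2·(2) − 2·(1) + (-1) = -7
  T: −2·[E]_T − 2·[r]_T + [φ]_T = −2·(-2) − 2·(0) + (-2) = 2
  I: −2·[E]_I − 2·[r]_I + [φ]_I = −2·(0) − 2·(0) + (1) = 1
Net dimensions [M⁻⁴ L⁻⁷ T² I] ≠ [1] — not dimensionless.

no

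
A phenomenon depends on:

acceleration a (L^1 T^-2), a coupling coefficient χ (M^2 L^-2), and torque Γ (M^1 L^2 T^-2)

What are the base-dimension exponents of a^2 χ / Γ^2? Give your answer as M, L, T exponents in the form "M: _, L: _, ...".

M: 0, L: -4, T: 0

Collect each base-dimension exponent across the product:
  M: 2·(0) + (2) − 2·(1) = 0
  L: 2·(1) + (-2) − 2·(2) = -4
  T: 2·(-2) + (0) − 2·(-2) = 0
So the dimensions are [L⁻⁴].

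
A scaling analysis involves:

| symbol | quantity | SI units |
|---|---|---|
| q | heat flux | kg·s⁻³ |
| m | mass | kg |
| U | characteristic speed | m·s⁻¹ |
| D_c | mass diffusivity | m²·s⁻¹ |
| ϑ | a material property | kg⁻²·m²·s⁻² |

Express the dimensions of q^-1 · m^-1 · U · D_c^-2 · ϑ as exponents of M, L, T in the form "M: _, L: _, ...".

M: -4, L: -1, T: 2

Collect each base-dimension exponent across the product:
  M: −(1) − (1) + (0) − 2·(0) + (-2) = -4
  L: −(0) − (0) + (1) − 2·(2) + (2) = -1
  T: −(-3) − (0) + (-1) − 2·(-1) + (-2) = 2
So the dimensions are [M⁻⁴ L⁻¹ T²].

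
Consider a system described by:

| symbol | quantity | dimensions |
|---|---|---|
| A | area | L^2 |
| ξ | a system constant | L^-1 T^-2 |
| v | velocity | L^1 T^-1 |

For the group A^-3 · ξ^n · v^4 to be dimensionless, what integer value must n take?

Balance the L exponent: (-1)·n from ξ, plus −3·(2) + 4·(1) = -2 from the rest, must sum to zero.
−n − 2 = 0, so n = -2.

-2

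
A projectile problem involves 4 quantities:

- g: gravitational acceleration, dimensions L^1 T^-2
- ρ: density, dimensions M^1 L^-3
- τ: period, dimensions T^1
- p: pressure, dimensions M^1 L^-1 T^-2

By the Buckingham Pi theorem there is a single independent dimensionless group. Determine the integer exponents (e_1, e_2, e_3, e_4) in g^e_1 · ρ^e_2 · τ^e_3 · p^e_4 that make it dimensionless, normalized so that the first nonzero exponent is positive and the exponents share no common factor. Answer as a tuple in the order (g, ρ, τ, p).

M: e_1·(0) + e_2·(1) + e_3·(0) + e_4·(1) = 0
L: e_1·(1) + e_2·(-3) + e_3·(0) + e_4·(-1) = 0
T: e_1·(-2) + e_2·(0) + e_3·(1) + e_4·(-2) = 0
Solving this homogeneous linear system for the smallest-integer solution (first nonzero entry positive) gives (2, 1, 2, -1).

(2, 1, 2, -1)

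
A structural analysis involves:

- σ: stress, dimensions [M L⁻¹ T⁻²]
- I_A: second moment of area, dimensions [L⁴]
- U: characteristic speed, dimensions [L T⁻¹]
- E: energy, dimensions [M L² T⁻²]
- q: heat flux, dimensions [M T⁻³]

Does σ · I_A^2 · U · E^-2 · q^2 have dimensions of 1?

no

Sum the exponent of each base dimension across the product:
  M: [σ]_M + 2·[I_A]_M + [U]_M − 2·[E]_M + 2·[q]_M = (1) + 2·(0) + (0) − 2·(1) + 2·(1) = 1
  L: [σ]_L + 2·[I_A]_L + [U]_L − 2·[E]_L + 2·[q]_L = (-1) + 2·(4) + (1) − 2·(2) + 2·(0) = 4
  T: [σ]_T + 2·[I_A]_T + [U]_T − 2·[E]_T + 2·[q]_T = (-2) + 2·(0) + (-1) − 2·(-2) + 2·(-3) = -5
Net dimensions [M L⁴ T⁻⁵] ≠ [1] — not dimensionless.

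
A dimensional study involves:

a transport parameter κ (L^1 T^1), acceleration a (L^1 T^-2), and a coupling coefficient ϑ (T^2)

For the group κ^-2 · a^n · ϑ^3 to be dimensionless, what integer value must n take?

2

Balance the L exponent: (1)·n from a, plus −2·(1) + 3·(0) = -2 from the rest, must sum to zero.
n − 2 = 0, so n = 2.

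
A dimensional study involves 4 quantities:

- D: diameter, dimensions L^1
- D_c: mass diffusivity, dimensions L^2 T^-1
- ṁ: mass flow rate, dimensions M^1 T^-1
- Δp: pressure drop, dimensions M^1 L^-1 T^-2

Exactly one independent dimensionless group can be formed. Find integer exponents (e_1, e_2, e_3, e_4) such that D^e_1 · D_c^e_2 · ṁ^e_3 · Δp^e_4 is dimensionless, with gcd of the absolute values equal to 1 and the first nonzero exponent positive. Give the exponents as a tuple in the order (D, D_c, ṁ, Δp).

M: e_1·(0) + e_2·(0) + e_3·(1) + e_4·(1) = 0
L: e_1·(1) + e_2·(2) + e_3·(0) + e_4·(-1) = 0
T: e_1·(0) + e_2·(-1) + e_3·(-1) + e_4·(-2) = 0
Solving this homogeneous linear system for the smallest-integer solution (first nonzero entry positive) gives (3, -1, -1, 1).

(3, -1, -1, 1)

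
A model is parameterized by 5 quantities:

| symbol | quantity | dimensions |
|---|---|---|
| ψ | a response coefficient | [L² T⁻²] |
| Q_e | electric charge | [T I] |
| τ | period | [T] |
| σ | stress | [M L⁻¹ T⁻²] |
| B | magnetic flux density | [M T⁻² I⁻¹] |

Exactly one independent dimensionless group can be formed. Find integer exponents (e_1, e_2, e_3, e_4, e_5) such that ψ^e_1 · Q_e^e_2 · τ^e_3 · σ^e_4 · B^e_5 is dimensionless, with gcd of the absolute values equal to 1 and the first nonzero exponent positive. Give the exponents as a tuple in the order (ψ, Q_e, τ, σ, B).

(1, -2, 4, 2, -2)

M: e_1·(0) + e_2·(0) + e_3·(0) + e_4·(1) + e_5·(1) = 0
L: e_1·(2) + e_2·(0) + e_3·(0) + e_4·(-1) + e_5·(0) = 0
T: e_1·(-2) + e_2·(1) + e_3·(1) + e_4·(-2) + e_5·(-2) = 0
I: e_1·(0) + e_2·(1) + e_3·(0) + e_4·(0) + e_5·(-1) = 0
Solving this homogeneous linear system for the smallest-integer solution (first nonzero entry positive) gives (1, -2, 4, 2, -2).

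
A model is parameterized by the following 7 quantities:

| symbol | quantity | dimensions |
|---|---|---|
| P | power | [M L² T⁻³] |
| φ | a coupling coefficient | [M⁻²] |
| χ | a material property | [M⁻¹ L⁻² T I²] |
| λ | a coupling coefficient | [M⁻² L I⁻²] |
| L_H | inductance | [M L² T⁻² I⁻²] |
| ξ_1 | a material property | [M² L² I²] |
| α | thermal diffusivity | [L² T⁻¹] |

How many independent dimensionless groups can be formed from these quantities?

3

There are 7 variables and 4 base dimensions (M, L, T, I).
The dimension matrix has rank 4.
Independent dimensionless groups: 7 − 4 = 3.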